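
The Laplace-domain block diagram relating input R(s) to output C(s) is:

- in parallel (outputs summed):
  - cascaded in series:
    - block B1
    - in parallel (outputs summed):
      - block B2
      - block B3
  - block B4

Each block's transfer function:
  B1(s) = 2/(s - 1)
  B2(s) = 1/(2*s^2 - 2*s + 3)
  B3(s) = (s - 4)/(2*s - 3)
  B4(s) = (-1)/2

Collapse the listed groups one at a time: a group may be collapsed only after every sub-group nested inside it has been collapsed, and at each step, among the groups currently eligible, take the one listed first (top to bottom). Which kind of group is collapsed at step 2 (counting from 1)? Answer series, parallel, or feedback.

(1) reduce the parallel group B2, B3
(2) cascade B1, (B2+B3)
(3) combine (B1*(B2+B3)), B4 in parallel
So the answer for step 2 is series.

Answer: series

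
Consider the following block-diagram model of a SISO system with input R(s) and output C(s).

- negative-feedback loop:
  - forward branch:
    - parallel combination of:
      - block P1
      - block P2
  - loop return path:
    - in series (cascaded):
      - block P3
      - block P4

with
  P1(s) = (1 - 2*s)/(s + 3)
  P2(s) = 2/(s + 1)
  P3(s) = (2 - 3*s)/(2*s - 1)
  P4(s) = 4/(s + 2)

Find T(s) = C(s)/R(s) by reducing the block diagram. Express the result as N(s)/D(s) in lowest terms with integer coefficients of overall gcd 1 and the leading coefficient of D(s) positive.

Step 1. add P1, P2 (parallel): (-2*s^2 + s + 7)/(s^2 + 4*s + 3)
Step 2. series reduction of P3, P4: (8 - 12*s)/(2*s^2 + 3*s - 2)
Step 3. close the feedback loop around (P1+P2), (P3*P4), which is the overall transfer function T(s) = C(s)/R(s) in lowest terms

Therefore the answer is (-4*s^4 - 4*s^3 + 21*s^2 + 19*s - 14)/(2*s^4 + 35*s^3 - 12*s^2 - 75*s + 50).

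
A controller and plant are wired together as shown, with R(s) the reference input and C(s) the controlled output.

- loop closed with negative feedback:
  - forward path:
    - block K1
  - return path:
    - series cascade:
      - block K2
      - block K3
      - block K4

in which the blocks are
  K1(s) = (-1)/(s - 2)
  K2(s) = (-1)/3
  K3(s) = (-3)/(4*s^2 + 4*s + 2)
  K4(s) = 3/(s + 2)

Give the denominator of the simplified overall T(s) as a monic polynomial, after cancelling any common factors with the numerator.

Step 1. cascade K2, K3, K4 -> 3/(4*s^3 + 12*s^2 + 10*s + 4)
Step 2. collapse the loop (K1 forward, (K2*K3*K4) return) -> (-4*s^3 - 12*s^2 - 10*s - 4)/(4*s^4 + 4*s^3 - 14*s^2 - 16*s - 11)
That last expression is T(s), already simplified. Scaling its denominator by 1/4 (the reciprocal of the leading coefficient) yields the monic denominator.

Therefore the answer is s^4 + s^3 - 7*s^2/2 - 4*s - 11/4.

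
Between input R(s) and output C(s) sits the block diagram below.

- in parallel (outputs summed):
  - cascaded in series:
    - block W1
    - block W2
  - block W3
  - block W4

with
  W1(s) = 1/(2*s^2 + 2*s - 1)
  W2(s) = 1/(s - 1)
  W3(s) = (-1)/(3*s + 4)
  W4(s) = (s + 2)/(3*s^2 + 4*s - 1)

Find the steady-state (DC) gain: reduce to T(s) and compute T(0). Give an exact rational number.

1. multiply W1, W2 (series) gives 1/(2*s^3 - 3*s + 1)
2. reduce the parallel group (W1*W2), W3, W4 gives (12*s^4 + 27*s^3 + 6*s^2 - 8*s + 5)/(18*s^6 + 48*s^5 - s^4 - 71*s^3 - 15*s^2 + 25*s - 4)
DC gain: substitute s = 0 into T(s) from step 2: T(0) = 5/(-4) = -5/4.

Final answer: -5/4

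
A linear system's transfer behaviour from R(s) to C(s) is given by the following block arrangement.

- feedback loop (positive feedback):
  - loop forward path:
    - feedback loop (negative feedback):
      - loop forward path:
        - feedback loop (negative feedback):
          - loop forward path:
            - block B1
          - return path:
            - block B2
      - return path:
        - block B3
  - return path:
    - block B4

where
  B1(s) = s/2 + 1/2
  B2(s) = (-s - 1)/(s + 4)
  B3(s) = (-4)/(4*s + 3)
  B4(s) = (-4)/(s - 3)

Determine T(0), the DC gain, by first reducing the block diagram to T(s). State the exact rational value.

First reduce the diagram to T(s).

1. feedback reduction of B1, B2, giving (-s^2 - 5*s - 4)/(s^2 - 7)
2. reduce the feedback loop with forward [B1/(1+B1*B2)] and return B3, giving (-4*s^3 - 23*s^2 - 31*s - 12)/(4*s^3 + 7*s^2 - 8*s - 5)
3. feedback reduction of [[B1/(1+B1*B2)]/(1+[B1/(1+B1*B2)]*B3)], B4, giving (-4*s^4 - 11*s^3 + 38*s^2 + 81*s + 36)/(4*s^4 - 21*s^3 - 121*s^2 - 105*s - 33)
DC gain: substitute s = 0 into T(s) from step 3: T(0) = 36/(-33) = -12/11.

Answer: -12/11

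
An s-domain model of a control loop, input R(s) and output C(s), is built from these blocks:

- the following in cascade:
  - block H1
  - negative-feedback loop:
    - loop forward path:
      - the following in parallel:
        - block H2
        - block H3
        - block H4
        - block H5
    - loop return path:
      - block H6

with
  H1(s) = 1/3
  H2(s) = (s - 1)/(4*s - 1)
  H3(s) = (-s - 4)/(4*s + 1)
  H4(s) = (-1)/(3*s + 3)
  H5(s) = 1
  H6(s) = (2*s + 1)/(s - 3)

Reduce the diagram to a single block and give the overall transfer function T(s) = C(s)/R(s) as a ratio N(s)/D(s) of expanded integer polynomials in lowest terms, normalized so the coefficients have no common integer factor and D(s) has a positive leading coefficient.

[1] sum the parallel branches H2, H3, H4, H5 gives (48*s^3 - 22*s^2 - 48*s + 7)/(48*s^3 + 48*s^2 - 3*s - 3)
[2] reduce the feedback loop with forward (H2+H3+H4+H5) and return H6 gives (48*s^4 - 166*s^3 + 18*s^2 + 151*s - 21)/(144*s^4 - 92*s^3 - 265*s^2 - 28*s + 16)
[3] multiply H1, [(H2+H3+H4+H5)/(1+(H2+H3+H4+H5)*H6)] (series); the result is T(s) itself (integer coefficients, no common factor, positive leading denominator coefficient)

Hence the answer: (48*s^4 - 166*s^3 + 18*s^2 + 151*s - 21)/(432*s^4 - 276*s^3 - 795*s^2 - 84*s + 48)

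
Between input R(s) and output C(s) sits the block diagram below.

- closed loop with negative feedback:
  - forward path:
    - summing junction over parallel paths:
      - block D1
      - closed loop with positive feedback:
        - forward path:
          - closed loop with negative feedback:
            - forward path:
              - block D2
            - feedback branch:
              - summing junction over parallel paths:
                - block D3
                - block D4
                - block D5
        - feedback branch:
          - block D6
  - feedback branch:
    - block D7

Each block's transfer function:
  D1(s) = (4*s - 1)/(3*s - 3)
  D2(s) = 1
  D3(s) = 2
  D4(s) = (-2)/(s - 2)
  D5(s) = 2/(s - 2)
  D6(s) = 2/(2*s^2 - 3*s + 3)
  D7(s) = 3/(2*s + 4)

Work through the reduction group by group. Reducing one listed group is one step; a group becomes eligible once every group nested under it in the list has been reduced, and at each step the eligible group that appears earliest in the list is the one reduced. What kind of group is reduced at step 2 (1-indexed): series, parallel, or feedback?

Reducing step by step:

1. sum the parallel branches D3, D4, D5
2. feedback reduction of D2, (D3+D4+D5)
3. close the feedback loop around [D2/(1+D2*(D3+D4+D5))], D6
4. sum the parallel branches D1, [[D2/(1+D2*(D3+D4+D5))]/(1-[D2/(1+D2*(D3+D4+D5))]*D6)]
5. collapse the loop ((D1+[[D2/(1+D2*(D3+D4+D5))]/(1-[D2/(1+D2*(D3+D4+D5))]*D6)]) forward, D7 return)
Step 2 collapses a feedback group.

Answer: feedback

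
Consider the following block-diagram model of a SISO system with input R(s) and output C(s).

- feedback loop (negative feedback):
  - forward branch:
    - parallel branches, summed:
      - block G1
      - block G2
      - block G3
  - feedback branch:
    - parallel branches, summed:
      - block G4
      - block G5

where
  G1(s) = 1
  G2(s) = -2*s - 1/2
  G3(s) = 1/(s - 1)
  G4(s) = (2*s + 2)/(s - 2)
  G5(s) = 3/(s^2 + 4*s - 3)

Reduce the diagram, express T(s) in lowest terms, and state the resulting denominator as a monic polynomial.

Answer: s^5 + 7*s^4/2 - 17*s^3/4 - 57*s^2/8 + 21*s/8 + 3

Working:
[1] combine G1, G2, G3 in parallel = (-4*s^2 + 5*s + 1)/(2*s - 2)
[2] reduce the parallel group G4, G5 = (2*s^3 + 10*s^2 + 5*s - 12)/(s^3 + 2*s^2 - 11*s + 6)
[3] reduce the feedback loop with forward (G1+G2+G3) and return (G4+G5) = (4*s^5 + 3*s^4 - 55*s^3 + 77*s^2 - 19*s - 6)/(8*s^5 + 28*s^4 - 34*s^3 - 57*s^2 + 21*s + 24)
The result of step 3 is T(s) in lowest terms. Its denominator has leading coefficient 8; dividing the denominator through by 8 makes it monic.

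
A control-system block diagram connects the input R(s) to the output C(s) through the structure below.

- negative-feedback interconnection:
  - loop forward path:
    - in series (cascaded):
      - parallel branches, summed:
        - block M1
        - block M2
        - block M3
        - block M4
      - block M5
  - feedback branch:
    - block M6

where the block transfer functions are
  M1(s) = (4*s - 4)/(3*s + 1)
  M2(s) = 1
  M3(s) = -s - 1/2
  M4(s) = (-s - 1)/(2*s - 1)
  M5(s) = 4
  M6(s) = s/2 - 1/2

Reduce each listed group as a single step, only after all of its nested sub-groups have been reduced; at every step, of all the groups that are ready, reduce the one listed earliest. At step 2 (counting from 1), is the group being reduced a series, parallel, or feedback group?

Reducing step by step:

(1) add M1, M2, M3, M4 (parallel)
(2) reduce the series chain (M1+M2+M3+M4), M5
(3) feedback reduction of ((M1+M2+M3+M4)*M5), M6
The group at step 2 is a series group.

Answer: series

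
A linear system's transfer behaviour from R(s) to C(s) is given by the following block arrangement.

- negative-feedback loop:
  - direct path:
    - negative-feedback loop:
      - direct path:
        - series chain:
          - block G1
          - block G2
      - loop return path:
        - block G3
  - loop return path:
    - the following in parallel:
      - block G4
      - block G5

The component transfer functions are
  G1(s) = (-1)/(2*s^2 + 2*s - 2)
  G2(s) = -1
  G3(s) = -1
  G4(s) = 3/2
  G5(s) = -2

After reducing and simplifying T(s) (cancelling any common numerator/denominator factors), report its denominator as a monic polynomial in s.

First reduce the diagram to T(s).

1. cascade G1, G2 -> 1/(2*s^2 + 2*s - 2)
2. feedback reduction of (G1*G2), G3 -> 1/(2*s^2 + 2*s - 3)
3. reduce the parallel group G4, G5 -> (-1)/2
4. collapse the loop ([(G1*G2)/(1+(G1*G2)*G3)] forward, (G4+G5) return) -> 2/(4*s^2 + 4*s - 7)
That last expression is T(s), already simplified. Scaling its denominator by 1/4 (the reciprocal of the leading coefficient) yields the monic denominator.

Answer: s^2 + s - 7/4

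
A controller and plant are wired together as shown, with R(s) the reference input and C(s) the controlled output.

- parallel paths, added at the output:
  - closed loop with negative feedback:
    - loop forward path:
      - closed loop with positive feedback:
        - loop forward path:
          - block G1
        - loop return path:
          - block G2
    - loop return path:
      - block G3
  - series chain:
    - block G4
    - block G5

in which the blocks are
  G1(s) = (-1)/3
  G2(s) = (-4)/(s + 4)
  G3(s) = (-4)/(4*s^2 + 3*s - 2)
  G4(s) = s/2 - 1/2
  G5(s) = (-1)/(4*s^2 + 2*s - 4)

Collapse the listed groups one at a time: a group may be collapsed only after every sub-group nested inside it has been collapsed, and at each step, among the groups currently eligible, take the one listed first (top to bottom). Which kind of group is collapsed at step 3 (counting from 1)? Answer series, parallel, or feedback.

Reducing step by step:

Step 1 - collapse the loop (G1 forward, G2 return)
Step 2 - close the feedback loop around [G1/(1-G1*G2)], G3
Step 3 - combine G4, G5 in series
Step 4 - add [[G1/(1-G1*G2)]/(1+[G1/(1-G1*G2)]*G3)], (G4*G5) (parallel)
At step 3 the group reduced is series.

Answer: series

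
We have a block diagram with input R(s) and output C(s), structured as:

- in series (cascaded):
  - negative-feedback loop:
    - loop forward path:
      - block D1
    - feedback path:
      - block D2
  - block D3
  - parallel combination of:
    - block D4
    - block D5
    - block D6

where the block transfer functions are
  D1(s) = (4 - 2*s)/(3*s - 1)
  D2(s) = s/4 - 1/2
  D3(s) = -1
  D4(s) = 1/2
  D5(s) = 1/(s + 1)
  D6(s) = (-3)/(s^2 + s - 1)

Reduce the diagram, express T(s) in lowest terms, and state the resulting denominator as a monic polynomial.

The answer is s^5 - 8*s^4 - 14*s^3 + 11*s^2 + 10*s - 6.

Reasoning:
(1) reduce the feedback loop with forward D1 and return D2; result (4*s - 8)/(s^2 - 10*s + 6)
(2) sum the parallel branches D4, D5, D6; result (s^3 + 4*s^2 - 4*s - 9)/(2*s^3 + 4*s^2 - 2)
(3) series reduction of [D1/(1+D1*D2)], D3, (D4+D5+D6); result (-2*s^4 - 4*s^3 + 24*s^2 + 2*s - 36)/(s^5 - 8*s^4 - 14*s^3 + 11*s^2 + 10*s - 6)
The result of step 3 is T(s) in lowest terms. Its denominator already has leading coefficient 1, so it is monic as it stands.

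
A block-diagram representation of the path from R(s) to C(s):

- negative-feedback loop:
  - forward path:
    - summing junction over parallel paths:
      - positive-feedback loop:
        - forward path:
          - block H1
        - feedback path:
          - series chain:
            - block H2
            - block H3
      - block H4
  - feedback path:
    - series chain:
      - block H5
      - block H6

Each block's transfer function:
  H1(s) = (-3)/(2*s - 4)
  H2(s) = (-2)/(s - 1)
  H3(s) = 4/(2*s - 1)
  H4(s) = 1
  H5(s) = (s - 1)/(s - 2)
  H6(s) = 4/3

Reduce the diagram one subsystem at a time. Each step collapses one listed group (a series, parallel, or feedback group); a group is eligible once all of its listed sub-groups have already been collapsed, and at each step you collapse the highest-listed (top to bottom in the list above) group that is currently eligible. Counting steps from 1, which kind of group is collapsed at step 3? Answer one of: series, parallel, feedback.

[1] multiply H2, H3 (series)
[2] collapse the loop (H1 forward, (H2*H3) return)
[3] parallel reduction of [H1/(1-H1*(H2*H3))], H4
[4] combine H5, H6 in series
[5] reduce the feedback loop with forward ([H1/(1-H1*(H2*H3))]+H4) and return (H5*H6)
The group at step 3 is a parallel group.

Final answer: parallel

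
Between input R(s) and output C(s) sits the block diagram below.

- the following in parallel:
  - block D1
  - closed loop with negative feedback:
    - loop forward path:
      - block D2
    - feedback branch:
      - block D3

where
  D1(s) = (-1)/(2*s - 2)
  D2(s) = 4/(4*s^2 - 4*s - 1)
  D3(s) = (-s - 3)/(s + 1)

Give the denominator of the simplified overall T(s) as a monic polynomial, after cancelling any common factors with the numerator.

First reduce the diagram to T(s).

(1) apply the feedback formula to D2, D3: (4*s + 4)/(4*s^3 - 9*s - 13)
(2) add D1, [D2/(1+D2*D3)] (parallel): (-4*s^3 + 8*s^2 + 9*s + 5)/(8*s^4 - 8*s^3 - 18*s^2 - 8*s + 26)
The result of step 2 is T(s) in lowest terms. Its denominator has leading coefficient 8; dividing the denominator through by 8 makes it monic.

Answer: s^4 - s^3 - 9*s^2/4 - s + 13/4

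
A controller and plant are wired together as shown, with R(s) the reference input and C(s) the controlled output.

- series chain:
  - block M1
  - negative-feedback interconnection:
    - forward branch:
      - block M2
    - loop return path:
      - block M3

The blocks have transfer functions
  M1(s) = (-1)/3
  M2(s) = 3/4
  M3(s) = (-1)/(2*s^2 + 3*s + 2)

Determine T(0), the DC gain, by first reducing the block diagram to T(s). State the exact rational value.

Step 1 - close the feedback loop around M2, M3: (6*s^2 + 9*s + 6)/(8*s^2 + 12*s + 5)
Step 2 - combine M1, [M2/(1+M2*M3)] in series: (-2*s^2 - 3*s - 2)/(8*s^2 + 12*s + 5)
Evaluating the step-2 result (the overall T(s)) at s = 0 gives T(0) = -2/5.

Therefore the answer is -2/5.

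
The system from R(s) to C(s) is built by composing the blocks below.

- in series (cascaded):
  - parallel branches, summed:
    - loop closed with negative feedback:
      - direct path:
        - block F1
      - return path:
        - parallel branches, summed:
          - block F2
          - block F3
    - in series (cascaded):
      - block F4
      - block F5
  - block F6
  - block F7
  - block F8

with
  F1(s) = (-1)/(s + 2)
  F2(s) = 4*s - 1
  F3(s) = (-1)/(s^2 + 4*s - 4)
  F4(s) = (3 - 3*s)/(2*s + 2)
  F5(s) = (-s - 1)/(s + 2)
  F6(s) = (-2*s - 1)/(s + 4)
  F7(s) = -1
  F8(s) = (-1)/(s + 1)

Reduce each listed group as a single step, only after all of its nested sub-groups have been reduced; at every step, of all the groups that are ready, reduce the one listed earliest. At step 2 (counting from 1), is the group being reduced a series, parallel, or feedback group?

Answer: feedback

Working:
Step 1. parallel reduction of F2, F3
Step 2. collapse the loop (F1 forward, (F2+F3) return)
Step 3. cascade F4, F5
Step 4. add [F1/(1+F1*(F2+F3))], (F4*F5) (parallel)
Step 5. combine ([F1/(1+F1*(F2+F3))]+(F4*F5)), F6, F7, F8 in series
At step 2 the group reduced is feedback.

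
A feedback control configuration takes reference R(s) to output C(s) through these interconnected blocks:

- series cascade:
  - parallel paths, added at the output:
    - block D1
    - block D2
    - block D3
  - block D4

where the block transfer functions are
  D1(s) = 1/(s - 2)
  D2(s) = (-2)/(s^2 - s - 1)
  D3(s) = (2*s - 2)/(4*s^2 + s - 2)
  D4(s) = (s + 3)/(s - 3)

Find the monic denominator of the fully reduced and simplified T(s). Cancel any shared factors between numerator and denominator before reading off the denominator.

Step 1: add D1, D2, D3 (parallel), giving (6*s^4 - 19*s^3 + 15*s^2 + 11*s - 10)/(4*s^5 - 11*s^4 - s^3 + 15*s^2 - 4)
Step 2: multiply (D1+D2+D3), D4 (series), giving (6*s^5 - s^4 - 42*s^3 + 56*s^2 + 23*s - 30)/(4*s^6 - 23*s^5 + 32*s^4 + 18*s^3 - 45*s^2 - 4*s + 12)
That last expression is T(s), already simplified. Scaling its denominator by 1/4 (the reciprocal of the leading coefficient) yields the monic denominator.

Hence the answer: s^6 - 23*s^5/4 + 8*s^4 + 9*s^3/2 - 45*s^2/4 - s + 3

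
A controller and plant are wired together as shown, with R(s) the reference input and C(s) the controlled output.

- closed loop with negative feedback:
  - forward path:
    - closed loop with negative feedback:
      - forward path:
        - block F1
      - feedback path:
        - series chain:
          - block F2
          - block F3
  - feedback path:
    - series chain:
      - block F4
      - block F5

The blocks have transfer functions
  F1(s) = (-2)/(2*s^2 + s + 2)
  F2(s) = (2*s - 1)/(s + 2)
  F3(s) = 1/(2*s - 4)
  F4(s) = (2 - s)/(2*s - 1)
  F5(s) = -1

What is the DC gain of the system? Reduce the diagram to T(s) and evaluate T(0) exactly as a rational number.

Step 1. combine F2, F3 in series gives (2*s - 1)/(2*s^2 - 8)
Step 2. close the feedback loop around F1, (F2*F3) gives (8 - 2*s^2)/(2*s^4 + s^3 - 6*s^2 - 6*s - 7)
Step 3. series reduction of F4, F5 gives (s - 2)/(2*s - 1)
Step 4. apply the feedback formula to [F1/(1+F1*(F2*F3))], (F4*F5) gives (-4*s^3 + 2*s^2 + 16*s - 8)/(4*s^5 - 15*s^3 - 2*s^2 - 9)
That last expression is T(s); at s = 0 only the constant terms survive, so T(0) = -8/(-9) = 8/9.

Hence the answer: 8/9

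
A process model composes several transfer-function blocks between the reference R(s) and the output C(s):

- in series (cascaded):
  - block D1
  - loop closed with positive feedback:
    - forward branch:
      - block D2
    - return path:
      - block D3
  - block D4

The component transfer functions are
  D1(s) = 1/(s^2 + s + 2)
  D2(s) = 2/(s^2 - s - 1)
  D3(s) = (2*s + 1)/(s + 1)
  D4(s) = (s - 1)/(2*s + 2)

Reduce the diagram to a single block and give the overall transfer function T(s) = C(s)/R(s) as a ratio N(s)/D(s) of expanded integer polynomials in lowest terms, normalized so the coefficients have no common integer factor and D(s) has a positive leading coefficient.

Step 1. apply the feedback formula to D2, D3; result (2*s + 2)/(s^3 - 6*s - 3)
Step 2. cascade D1, [D2/(1-D2*D3)], D4, giving the overall T(s)

Hence the answer: (s - 1)/(s^5 + s^4 - 4*s^3 - 9*s^2 - 15*s - 6)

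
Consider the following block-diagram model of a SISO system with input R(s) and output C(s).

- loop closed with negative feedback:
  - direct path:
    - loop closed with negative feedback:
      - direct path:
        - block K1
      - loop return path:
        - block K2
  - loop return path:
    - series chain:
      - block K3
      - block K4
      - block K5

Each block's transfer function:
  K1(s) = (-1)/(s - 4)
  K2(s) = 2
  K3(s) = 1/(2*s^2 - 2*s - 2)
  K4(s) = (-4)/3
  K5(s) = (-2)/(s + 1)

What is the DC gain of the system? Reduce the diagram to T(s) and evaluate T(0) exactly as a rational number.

[1] apply the feedback formula to K1, K2: (-1)/(s - 6)
[2] cascade K3, K4, K5: 4/(3*s^3 - 6*s - 3)
[3] close the feedback loop around [K1/(1+K1*K2)], (K3*K4*K5): (-3*s^3 + 6*s + 3)/(3*s^4 - 18*s^3 - 6*s^2 + 33*s + 14)
Step 3 gives the overall T(s). Then T(0) = 3/14.

Answer: 3/14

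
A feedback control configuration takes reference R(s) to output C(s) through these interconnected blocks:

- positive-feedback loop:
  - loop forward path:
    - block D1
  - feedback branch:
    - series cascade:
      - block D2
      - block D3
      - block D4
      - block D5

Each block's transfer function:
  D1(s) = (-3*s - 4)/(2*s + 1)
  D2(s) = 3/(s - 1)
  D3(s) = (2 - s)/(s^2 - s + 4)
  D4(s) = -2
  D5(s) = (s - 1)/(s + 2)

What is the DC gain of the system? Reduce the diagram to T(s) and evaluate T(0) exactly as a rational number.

The answer is 4/5.

Reasoning:
[1] combine D2, D3, D4, D5 in series, giving (6*s - 12)/(s^3 + s^2 + 2*s + 8)
[2] close the feedback loop around D1, (D2*D3*D4*D5), giving (-3*s^4 - 7*s^3 - 10*s^2 - 32*s - 32)/(2*s^4 + 3*s^3 + 23*s^2 + 6*s - 40)
Step 2 gives the overall T(s). Then T(0) = -32/(-40) = 4/5.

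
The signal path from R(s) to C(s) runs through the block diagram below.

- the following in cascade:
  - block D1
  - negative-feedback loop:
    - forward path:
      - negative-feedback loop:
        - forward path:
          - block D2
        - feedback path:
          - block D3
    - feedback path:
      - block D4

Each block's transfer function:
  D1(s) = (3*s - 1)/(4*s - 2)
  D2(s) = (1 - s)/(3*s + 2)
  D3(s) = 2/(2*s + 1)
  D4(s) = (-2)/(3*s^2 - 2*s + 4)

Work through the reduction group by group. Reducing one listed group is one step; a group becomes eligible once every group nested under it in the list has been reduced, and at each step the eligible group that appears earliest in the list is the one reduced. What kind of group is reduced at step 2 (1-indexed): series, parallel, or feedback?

[1] collapse the loop (D2 forward, D3 return)
[2] feedback reduction of [D2/(1+D2*D3)], D4
[3] series reduction of D1, [[D2/(1+D2*D3)]/(1+[D2/(1+D2*D3)]*D4)]
Step 2 collapses a feedback group.

Final answer: feedback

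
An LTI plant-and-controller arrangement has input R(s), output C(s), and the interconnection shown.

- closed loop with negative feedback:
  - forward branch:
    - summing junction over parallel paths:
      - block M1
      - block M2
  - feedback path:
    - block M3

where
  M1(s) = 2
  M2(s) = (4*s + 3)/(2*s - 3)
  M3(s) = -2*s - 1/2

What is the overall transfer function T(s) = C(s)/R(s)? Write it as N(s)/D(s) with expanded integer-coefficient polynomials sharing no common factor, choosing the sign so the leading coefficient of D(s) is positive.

Step 1. add M1, M2 (parallel) -> (8*s - 3)/(2*s - 3)
Step 2. apply the feedback formula to (M1+M2), M3; the result is T(s) itself (integer coefficients, no common factor, positive leading denominator coefficient)

Final answer: (6 - 16*s)/(32*s^2 - 8*s + 3)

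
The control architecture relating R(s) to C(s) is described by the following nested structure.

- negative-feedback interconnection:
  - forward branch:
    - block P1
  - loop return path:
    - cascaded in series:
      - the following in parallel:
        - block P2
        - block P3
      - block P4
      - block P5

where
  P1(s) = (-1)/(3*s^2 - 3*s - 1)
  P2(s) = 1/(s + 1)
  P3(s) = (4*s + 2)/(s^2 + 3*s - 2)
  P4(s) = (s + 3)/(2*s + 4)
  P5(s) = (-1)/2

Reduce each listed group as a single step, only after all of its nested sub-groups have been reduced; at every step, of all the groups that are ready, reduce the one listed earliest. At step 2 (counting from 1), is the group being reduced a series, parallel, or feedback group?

The answer is series.

Reasoning:
Step 1. add P2, P3 (parallel)
Step 2. series reduction of (P2+P3), P4, P5
Step 3. feedback reduction of P1, ((P2+P3)*P4*P5)
The group at step 2 is a series group.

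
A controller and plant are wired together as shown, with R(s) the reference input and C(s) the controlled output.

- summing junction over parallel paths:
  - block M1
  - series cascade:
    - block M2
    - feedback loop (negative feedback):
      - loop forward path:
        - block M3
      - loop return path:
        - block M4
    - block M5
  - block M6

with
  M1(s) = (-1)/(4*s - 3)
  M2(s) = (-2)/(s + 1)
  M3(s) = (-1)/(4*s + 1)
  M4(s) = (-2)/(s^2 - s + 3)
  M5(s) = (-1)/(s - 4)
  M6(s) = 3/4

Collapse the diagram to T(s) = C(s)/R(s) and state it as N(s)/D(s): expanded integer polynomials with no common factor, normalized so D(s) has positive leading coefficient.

Step 1 - collapse the loop (M3 forward, M4 return), giving (-s^2 + s - 3)/(4*s^3 - 3*s^2 + 11*s + 5)
Step 2 - series reduction of M2, [M3/(1+M3*M4)], M5, giving (-2*s^2 + 2*s - 6)/(4*s^5 - 15*s^4 + 4*s^3 - 16*s^2 - 59*s - 20)
Step 3 - combine M1, (M2*[M3/(1+M3*M4)]*M5), M6 in parallel, giving the overall T(s)

Therefore the answer is (48*s^6 - 232*s^5 + 243*s^4 - 276*s^3 - 444*s^2 + 407*s + 332)/(64*s^6 - 288*s^5 + 244*s^4 - 304*s^3 - 752*s^2 + 388*s + 240).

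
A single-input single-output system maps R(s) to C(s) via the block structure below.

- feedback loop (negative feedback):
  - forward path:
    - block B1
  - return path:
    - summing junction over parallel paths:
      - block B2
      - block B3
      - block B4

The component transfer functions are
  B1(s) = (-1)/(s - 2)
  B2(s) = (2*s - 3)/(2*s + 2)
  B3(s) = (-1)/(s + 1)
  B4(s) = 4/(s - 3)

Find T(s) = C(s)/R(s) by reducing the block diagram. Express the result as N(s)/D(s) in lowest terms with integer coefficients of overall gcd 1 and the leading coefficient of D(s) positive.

Reducing step by step:

Step 1. reduce the parallel group B2, B3, B4 -> (2*s^2 - 3*s + 23)/(2*s^2 - 4*s - 6)
Step 2. collapse the loop (B1 forward, (B2+B3+B4) return): this yields T(s), and no further normalization is needed

Answer: (-2*s^2 + 4*s + 6)/(2*s^3 - 10*s^2 + 5*s - 11)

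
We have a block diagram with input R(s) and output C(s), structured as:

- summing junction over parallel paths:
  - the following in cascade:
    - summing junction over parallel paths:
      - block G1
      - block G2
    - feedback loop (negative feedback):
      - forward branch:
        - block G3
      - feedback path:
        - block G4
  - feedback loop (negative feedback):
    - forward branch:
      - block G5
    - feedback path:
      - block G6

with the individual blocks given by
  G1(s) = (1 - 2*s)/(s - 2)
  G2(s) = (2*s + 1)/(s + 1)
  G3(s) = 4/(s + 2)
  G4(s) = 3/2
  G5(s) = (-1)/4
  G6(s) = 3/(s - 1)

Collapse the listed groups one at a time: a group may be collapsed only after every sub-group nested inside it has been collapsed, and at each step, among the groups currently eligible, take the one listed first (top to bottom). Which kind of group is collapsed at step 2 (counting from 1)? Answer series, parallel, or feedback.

Step 1. combine G1, G2 in parallel
Step 2. close the feedback loop around G3, G4
Step 3. combine (G1+G2), [G3/(1+G3*G4)] in series
Step 4. close the feedback loop around G5, G6
Step 5. add ((G1+G2)*[G3/(1+G3*G4)]), [G5/(1+G5*G6)] (parallel)
At step 2 the group reduced is feedback.

Final answer: feedback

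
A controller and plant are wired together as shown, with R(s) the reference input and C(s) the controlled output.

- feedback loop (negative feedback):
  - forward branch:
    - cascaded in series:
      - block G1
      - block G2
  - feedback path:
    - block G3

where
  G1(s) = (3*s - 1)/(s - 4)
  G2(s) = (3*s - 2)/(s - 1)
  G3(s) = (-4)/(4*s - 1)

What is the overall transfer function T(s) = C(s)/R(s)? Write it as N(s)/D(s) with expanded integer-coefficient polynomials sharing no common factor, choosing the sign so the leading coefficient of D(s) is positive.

[1] multiply G1, G2 (series) = (9*s^2 - 9*s + 2)/(s^2 - 5*s + 4)
[2] reduce the feedback loop with forward (G1*G2) and return G3 - this is the overall T(s), already in the required normalized form

Answer: (36*s^3 - 45*s^2 + 17*s - 2)/(4*s^3 - 57*s^2 + 57*s - 12)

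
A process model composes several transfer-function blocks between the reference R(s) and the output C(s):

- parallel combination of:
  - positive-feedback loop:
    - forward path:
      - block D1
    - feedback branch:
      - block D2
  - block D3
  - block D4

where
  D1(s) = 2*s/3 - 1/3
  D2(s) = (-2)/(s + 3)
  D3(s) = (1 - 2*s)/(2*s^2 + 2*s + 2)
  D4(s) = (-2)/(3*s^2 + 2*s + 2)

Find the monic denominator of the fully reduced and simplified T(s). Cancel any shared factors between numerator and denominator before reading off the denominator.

Answer: s^5 + 8*s^4/3 + 4*s^3 + 11*s^2/3 + 2*s + 2/3

Working:
1. feedback reduction of D1, D2; result (2*s^2 + 5*s - 3)/(7*s + 7)
2. sum the parallel branches [D1/(1-D1*D2)], D3, D4; result (12*s^6 + 50*s^5 + 18*s^4 - 21*s^3 - 71*s^2 - 60*s - 26)/(42*s^5 + 112*s^4 + 168*s^3 + 154*s^2 + 84*s + 28)
T(s) is the step-2 result (common factors already cancelled). Leading coefficient of the denominator: 42. Divide through by 42 for the monic polynomial.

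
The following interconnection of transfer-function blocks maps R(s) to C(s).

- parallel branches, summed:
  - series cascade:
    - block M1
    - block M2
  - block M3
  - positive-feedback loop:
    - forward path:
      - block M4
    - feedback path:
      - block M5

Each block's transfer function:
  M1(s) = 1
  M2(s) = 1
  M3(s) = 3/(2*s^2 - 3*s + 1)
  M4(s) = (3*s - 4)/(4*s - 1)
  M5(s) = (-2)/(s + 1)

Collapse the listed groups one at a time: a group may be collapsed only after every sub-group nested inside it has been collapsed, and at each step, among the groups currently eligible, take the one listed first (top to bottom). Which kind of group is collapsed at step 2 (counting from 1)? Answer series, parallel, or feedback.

Step 1 - reduce the series chain M1, M2
Step 2 - reduce the feedback loop with forward M4 and return M5
Step 3 - parallel reduction of (M1*M2), M3, [M4/(1-M4*M5)]
Step 2: feedback.

Hence the answer: feedback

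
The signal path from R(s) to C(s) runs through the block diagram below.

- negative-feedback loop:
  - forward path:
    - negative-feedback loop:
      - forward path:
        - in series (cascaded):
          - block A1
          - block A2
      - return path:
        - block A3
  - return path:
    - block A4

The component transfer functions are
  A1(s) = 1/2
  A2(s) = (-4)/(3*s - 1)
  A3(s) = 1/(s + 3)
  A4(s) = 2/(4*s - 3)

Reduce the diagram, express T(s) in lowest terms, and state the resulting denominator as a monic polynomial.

The answer is s^3 + 23*s^2/12 - 4*s + 1/4.

Reasoning:
Step 1 - cascade A1, A2 = (-2)/(3*s - 1)
Step 2 - collapse the loop ((A1*A2) forward, A3 return) = (-2*s - 6)/(3*s^2 + 8*s - 5)
Step 3 - reduce the feedback loop with forward [(A1*A2)/(1+(A1*A2)*A3)] and return A4 = (-8*s^2 - 18*s + 18)/(12*s^3 + 23*s^2 - 48*s + 3)
No further cancellation is possible in the step-3 result, so that is T(s). Its denominator becomes monic after dividing by the leading coefficient 12.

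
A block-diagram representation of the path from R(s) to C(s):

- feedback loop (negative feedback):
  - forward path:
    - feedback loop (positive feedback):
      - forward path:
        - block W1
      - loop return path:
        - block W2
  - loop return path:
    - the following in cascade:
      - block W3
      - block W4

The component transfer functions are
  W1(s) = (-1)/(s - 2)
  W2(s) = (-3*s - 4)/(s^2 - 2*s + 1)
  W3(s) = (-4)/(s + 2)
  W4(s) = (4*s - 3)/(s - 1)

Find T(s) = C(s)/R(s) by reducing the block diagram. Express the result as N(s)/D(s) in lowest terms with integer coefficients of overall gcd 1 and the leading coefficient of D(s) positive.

Reducing step by step:

[1] reduce the feedback loop with forward W1 and return W2, giving (-s^2 + 2*s - 1)/(s^3 - 4*s^2 + 2*s - 6)
[2] multiply W3, W4 (series), giving (12 - 16*s)/(s^2 + s - 2)
[3] apply the feedback formula to [W1/(1-W1*W2)], (W3*W4) - this is the overall T(s), already in the required normalized form

Answer: (-s^3 + 3*s - 2)/(s^4 - 2*s^3 + 10*s^2 - 30*s)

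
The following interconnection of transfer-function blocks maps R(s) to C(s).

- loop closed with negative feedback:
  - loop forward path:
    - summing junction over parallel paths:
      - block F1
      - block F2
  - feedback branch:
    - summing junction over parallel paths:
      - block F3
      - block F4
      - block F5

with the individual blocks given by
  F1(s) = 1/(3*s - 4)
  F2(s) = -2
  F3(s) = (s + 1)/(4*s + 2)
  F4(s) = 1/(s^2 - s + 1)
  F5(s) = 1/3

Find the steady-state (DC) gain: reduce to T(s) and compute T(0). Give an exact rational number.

First reduce the diagram to T(s).

1. combine F1, F2 in parallel, giving (9 - 6*s)/(3*s - 4)
2. sum the parallel branches F3, F4, F5, giving (7*s^3 - 2*s^2 + 14*s + 11)/(12*s^3 - 6*s^2 + 6*s + 6)
3. feedback reduction of (F1+F2), (F3+F4+F5), giving (24*s^4 - 48*s^3 + 30*s^2 - 6*s - 18)/(2*s^4 - 3*s^3 + 20*s^2 - 18*s - 25)
Step 3 gives the overall T(s). Then T(0) = -18/(-25) = 18/25.

Answer: 18/25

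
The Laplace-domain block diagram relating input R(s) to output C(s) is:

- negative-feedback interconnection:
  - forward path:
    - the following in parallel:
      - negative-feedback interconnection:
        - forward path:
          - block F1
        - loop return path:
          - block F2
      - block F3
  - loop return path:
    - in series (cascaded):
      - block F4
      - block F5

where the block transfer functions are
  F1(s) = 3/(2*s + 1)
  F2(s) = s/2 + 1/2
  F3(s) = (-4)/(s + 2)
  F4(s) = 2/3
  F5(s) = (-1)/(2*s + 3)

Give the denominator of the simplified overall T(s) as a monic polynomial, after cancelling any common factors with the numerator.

The answer is s^3 + 59*s^2/14 + 275*s/42 + 53/21.

Reasoning:
Step 1 - reduce the feedback loop with forward F1 and return F2 = 6/(7*s + 5)
Step 2 - add [F1/(1+F1*F2)], F3 (parallel) = (-22*s - 8)/(7*s^2 + 19*s + 10)
Step 3 - multiply F4, F5 (series) = (-2)/(6*s + 9)
Step 4 - close the feedback loop around ([F1/(1+F1*F2)]+F3), (F4*F5) = (-132*s^2 - 246*s - 72)/(42*s^3 + 177*s^2 + 275*s + 106)
The result of step 4 is T(s) in lowest terms. Its denominator has leading coefficient 42; dividing the denominator through by 42 makes it monic.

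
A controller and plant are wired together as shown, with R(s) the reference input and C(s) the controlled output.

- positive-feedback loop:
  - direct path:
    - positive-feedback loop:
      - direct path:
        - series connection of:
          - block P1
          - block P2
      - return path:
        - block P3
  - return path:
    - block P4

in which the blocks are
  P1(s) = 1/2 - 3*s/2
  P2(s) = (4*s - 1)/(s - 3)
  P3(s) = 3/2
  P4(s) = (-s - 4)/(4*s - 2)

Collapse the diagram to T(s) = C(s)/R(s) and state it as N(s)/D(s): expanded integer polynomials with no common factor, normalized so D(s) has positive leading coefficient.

Step 1 - multiply P1, P2 (series) gives (-12*s^2 + 7*s - 1)/(2*s - 6)
Step 2 - feedback reduction of (P1*P2), P3 gives (-24*s^2 + 14*s - 2)/(36*s^2 - 17*s - 9)
Step 3 - reduce the feedback loop with forward [(P1*P2)/(1-(P1*P2)*P3)] and return P4, giving the overall T(s)

Final answer: (-48*s^3 + 52*s^2 - 18*s + 2)/(60*s^3 - 111*s^2 + 26*s + 5)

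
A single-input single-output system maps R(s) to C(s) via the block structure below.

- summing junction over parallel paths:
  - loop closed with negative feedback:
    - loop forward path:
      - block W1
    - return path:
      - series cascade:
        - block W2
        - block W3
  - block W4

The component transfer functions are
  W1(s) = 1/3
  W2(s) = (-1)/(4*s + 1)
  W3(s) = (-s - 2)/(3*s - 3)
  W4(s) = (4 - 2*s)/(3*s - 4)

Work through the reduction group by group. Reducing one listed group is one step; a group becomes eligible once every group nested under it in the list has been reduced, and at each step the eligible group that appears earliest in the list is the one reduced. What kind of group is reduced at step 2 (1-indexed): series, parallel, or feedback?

Step 1 - series reduction of W2, W3
Step 2 - apply the feedback formula to W1, (W2*W3)
Step 3 - sum the parallel branches [W1/(1+W1*(W2*W3))], W4
The group at step 2 is a feedback group.

Therefore the answer is feedback.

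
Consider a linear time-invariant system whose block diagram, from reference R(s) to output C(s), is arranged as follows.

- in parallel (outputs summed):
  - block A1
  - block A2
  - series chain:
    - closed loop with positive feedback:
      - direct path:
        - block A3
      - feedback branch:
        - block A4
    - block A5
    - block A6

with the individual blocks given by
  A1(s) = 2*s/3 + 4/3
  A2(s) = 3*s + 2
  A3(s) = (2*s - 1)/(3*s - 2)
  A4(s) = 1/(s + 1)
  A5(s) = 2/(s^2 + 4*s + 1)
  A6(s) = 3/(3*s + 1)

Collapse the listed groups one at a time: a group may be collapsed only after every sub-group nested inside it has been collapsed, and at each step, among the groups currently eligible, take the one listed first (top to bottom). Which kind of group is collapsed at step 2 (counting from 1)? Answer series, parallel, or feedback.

1. collapse the loop (A3 forward, A4 return)
2. combine [A3/(1-A3*A4)], A5, A6 in series
3. sum the parallel branches A1, A2, ([A3/(1-A3*A4)]*A5*A6)
The group at step 2 is a series group.

Final answer: series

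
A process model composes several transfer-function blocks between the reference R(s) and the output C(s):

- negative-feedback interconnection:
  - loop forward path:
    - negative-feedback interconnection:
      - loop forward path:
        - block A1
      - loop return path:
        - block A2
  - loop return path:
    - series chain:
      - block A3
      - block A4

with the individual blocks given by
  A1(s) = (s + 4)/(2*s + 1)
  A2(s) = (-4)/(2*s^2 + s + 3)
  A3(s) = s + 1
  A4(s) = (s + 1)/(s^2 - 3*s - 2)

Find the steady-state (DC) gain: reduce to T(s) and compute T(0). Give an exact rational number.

Step 1. apply the feedback formula to A1, A2 -> (2*s^3 + 9*s^2 + 7*s + 12)/(4*s^3 + 4*s^2 + 3*s - 13)
Step 2. cascade A3, A4 -> (s^2 + 2*s + 1)/(s^2 - 3*s - 2)
Step 3. reduce the feedback loop with forward [A1/(1+A1*A2)] and return (A3*A4) -> (2*s^5 + 3*s^4 - 24*s^3 - 27*s^2 - 50*s - 24)/(6*s^5 + 5*s^4 + 10*s^3 + 5*s^2 + 64*s + 38)
That last expression is T(s); at s = 0 only the constant terms survive, so T(0) = -24/38 = -12/19.

Hence the answer: -12/19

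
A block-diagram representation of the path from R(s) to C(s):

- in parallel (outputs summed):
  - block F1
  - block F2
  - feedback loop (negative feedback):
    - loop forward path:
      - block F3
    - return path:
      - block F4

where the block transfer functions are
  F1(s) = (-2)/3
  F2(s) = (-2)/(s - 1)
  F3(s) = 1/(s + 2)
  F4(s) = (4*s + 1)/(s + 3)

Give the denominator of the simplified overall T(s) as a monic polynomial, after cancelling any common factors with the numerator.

Reducing step by step:

(1) apply the feedback formula to F3, F4, giving (s + 3)/(s^2 + 9*s + 7)
(2) add F1, F2, [F3/(1+F3*F4)] (parallel), giving (-2*s^3 - 19*s^2 - 44*s - 37)/(3*s^3 + 24*s^2 - 6*s - 21)
That last expression is T(s), already simplified. Scaling its denominator by 1/3 (the reciprocal of the leading coefficient) yields the monic denominator.

Answer: s^3 + 8*s^2 - 2*s - 7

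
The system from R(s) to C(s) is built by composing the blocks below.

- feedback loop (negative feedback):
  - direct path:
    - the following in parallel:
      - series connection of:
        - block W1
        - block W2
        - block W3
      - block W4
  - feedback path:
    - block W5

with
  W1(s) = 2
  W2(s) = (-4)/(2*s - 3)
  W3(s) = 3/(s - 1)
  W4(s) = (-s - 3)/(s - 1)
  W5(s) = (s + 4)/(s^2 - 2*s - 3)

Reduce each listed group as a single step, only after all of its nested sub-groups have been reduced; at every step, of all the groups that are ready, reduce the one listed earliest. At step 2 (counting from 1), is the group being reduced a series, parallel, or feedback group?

Step 1. reduce the series chain W1, W2, W3
Step 2. add (W1*W2*W3), W4 (parallel)
Step 3. apply the feedback formula to ((W1*W2*W3)+W4), W5
The group at step 2 is a parallel group.

Answer: parallel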